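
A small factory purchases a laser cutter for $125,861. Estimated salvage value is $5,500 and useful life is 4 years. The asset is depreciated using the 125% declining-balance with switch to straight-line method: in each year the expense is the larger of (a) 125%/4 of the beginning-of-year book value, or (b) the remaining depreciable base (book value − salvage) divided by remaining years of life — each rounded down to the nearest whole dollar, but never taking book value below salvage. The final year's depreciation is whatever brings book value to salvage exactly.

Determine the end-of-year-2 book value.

Depreciable base = $125,861 − $5,500 = $120,361.
Year 1: DB = ⌊$125,861 × 125%/4⌋ = $39,331; SL = ⌊$120,361/4⌋ = $30,090 → take DB $39,331. Book value $86,530.
Year 2: DB = ⌊$86,530 × 125%/4⌋ = $27,040; SL = ⌊$81,030/3⌋ = $27,010 → take DB $27,040. Book value $59,490.

$59,490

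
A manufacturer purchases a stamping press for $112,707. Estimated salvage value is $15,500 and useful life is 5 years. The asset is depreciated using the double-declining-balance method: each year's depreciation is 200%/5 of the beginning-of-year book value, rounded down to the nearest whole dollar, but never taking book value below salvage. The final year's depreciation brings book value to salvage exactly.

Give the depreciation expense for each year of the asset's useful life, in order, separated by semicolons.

Depreciable base = $112,707 − $15,500 = $97,207.
Year 1: ⌊$112,707 × 200%/5⌋ = $45,082. Book value $67,625.
Year 2: ⌊$67,625 × 200%/5⌋ = $27,050. Book value $40,575.
Year 3: ⌊$40,575 × 200%/5⌋ = $16,230. Book value $24,345.
Year 4: ⌊$24,345 × 200%/5⌋ = $9,738, capped at $8,845. Book value $15,500.
Year 5 (final): $15,500 − $15,500 = $0. Book value $15,500.

$45,082; $27,050; $16,230; $8,845; $0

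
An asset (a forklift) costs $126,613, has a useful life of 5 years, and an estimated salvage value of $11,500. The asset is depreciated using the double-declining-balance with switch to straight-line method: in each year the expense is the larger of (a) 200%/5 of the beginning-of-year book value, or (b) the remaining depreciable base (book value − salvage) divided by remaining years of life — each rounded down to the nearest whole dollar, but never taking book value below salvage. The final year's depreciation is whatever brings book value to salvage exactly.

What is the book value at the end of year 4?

Depreciable base = $126,613 − $11,500 = $115,113.
Year 1: DB = ⌊$126,613 × 200%/5⌋ = $50,645; SL = ⌊$115,113/5⌋ = $23,022 → take DB $50,645. Book value $75,968.
Year 2: DB = ⌊$75,968 × 200%/5⌋ = $30,387; SL = ⌊$64,468/4⌋ = $16,117 → take DB $30,387. Book value $45,581.
Year 3: DB = ⌊$45,581 × 200%/5⌋ = $18,232; SL = ⌊$34,081/3⌋ = $11,360 → take DB $18,232. Book value $27,349.
Year 4: DB = ⌊$27,349 × 200%/5⌋ = $10,939; SL = ⌊$15,849/2⌋ = $7,924 → take DB $10,939. Book value $16,410.

$16,410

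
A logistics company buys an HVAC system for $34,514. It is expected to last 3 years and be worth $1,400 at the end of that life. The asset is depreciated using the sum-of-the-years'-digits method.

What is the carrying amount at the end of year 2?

$6,919

Depreciable base = $34,514 − $1,400 = $33,114.
Sum of the years' digits = 3+2+1 = 6.
Year 1: $33,114 × 3/6 = $16,557. Book value $17,957.
Year 2: $33,114 × 2/6 = $11,038. Book value $6,919.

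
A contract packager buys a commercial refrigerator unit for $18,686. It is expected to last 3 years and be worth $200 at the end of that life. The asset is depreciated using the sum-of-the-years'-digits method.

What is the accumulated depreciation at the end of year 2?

$15,405

Depreciable base = $18,686 − $200 = $18,486.
Sum of the years' digits = 3+2+1 = 6.
Year 1: $18,486 × 3/6 = $9,243. Book value $9,443.
Year 2: $18,486 × 2/6 = $6,162. Book value $3,281.
Accumulated through year 2 = $18,686 − $3,281 = $15,405.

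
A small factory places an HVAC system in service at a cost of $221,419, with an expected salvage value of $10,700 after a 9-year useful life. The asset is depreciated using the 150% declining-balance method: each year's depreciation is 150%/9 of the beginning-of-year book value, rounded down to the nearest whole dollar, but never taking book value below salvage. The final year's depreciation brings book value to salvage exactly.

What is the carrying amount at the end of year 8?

Depreciable base = $221,419 − $10,700 = $210,719.
Year 1: ⌊$221,419 × 150%/9⌋ = $36,903. Book value $184,516.
Year 2: ⌊$184,516 × 150%/9⌋ = $30,752. Book value $153,764.
Year 3: ⌊$153,764 × 150%/9⌋ = $25,627. Book value $128,137.
Year 4: ⌊$128,137 × 150%/9⌋ = $21,356. Book value $106,781.
Year 5: ⌊$106,781 × 150%/9⌋ = $17,796. Book value $88,985.
Year 6: ⌊$88,985 × 150%/9⌋ = $14,830. Book value $74,155.
Year 7: ⌊$74,155 × 150%/9⌋ = $12,359. Book value $61,796.
Year 8: ⌊$61,796 × 150%/9⌋ = $10,299. Book value $51,497.

$51,497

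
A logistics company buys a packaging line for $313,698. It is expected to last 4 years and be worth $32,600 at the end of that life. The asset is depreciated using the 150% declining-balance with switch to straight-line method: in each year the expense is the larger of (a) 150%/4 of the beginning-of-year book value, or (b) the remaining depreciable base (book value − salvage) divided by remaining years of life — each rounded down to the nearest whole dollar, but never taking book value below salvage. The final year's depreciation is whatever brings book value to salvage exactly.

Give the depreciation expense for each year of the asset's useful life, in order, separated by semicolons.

Depreciable base = $313,698 − $32,600 = $281,098.
Year 1: DB = ⌊$313,698 × 150%/4⌋ = $117,636; SL = ⌊$281,098/4⌋ = $70,274 → take DB $117,636. Book value $196,062.
Year 2: DB = ⌊$196,062 × 150%/4⌋ = $73,523; SL = ⌊$163,462/3⌋ = $54,487 → take DB $73,523. Book value $122,539.
Year 3: DB = ⌊$122,539 × 150%/4⌋ = $45,952; SL = ⌊$89,939/2⌋ = $44,969 → take DB $45,952. Book value $76,587.
Year 4 (final): $76,587 − $32,600 = $43,987. Book value $32,600.

$117,636; $73,523; $45,952; $43,987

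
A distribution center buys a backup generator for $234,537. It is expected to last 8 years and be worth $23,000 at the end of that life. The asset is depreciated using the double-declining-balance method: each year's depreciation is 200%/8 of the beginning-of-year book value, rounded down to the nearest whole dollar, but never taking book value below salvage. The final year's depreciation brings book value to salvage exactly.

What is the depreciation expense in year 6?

$13,914

Depreciable base = $234,537 − $23,000 = $211,537.
Year 1: ⌊$234,537 × 200%/8⌋ = $58,634. Book value $175,903.
Year 2: ⌊$175,903 × 200%/8⌋ = $43,975. Book value $131,928.
Year 3: ⌊$131,928 × 200%/8⌋ = $32,982. Book value $98,946.
Year 4: ⌊$98,946 × 200%/8⌋ = $24,736. Book value $74,210.
Year 5: ⌊$74,210 × 200%/8⌋ = $18,552. Book value $55,658.
Year 6: ⌊$55,658 × 200%/8⌋ = $13,914. Book value $41,744.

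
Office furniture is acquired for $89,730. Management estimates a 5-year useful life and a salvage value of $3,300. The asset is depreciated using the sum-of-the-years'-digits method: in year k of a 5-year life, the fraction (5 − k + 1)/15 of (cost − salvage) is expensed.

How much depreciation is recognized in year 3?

Depreciable base = $89,730 − $3,300 = $86,430.
Sum of the years' digits = 5+4+3+2+1 = 15.
Year 1: $86,430 × 5/15 = $28,810. Book value $60,920.
Year 2: $86,430 × 4/15 = $23,048. Book value $37,872.
Year 3: $86,430 × 3/15 = $17,286. Book value $20,586.

$17,286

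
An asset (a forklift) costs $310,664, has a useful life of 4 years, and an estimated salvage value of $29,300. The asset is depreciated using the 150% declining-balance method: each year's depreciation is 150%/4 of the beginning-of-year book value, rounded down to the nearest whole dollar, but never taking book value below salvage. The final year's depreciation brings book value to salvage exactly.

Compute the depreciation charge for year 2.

Depreciable base = $310,664 − $29,300 = $281,364.
Year 1: ⌊$310,664 × 150%/4⌋ = $116,499. Book value $194,165.
Year 2: ⌊$194,165 × 150%/4⌋ = $72,811. Book value $121,354.

$72,811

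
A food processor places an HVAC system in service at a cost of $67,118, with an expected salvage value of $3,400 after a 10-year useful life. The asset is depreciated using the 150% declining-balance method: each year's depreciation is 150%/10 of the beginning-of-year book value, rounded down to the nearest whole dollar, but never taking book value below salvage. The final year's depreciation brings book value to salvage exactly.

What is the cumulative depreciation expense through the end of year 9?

Depreciable base = $67,118 − $3,400 = $63,718.
Year 1: ⌊$67,118 × 150%/10⌋ = $10,067. Book value $57,051.
Year 2: ⌊$57,051 × 150%/10⌋ = $8,557. Book value $48,494.
Year 3: ⌊$48,494 × 150%/10⌋ = $7,274. Book value $41,220.
Year 4: ⌊$41,220 × 150%/10⌋ = $6,183. Book value $35,037.
Year 5: ⌊$35,037 × 150%/10⌋ = $5,255. Book value $29,782.
Year 6: ⌊$29,782 × 150%/10⌋ = $4,467. Book value $25,315.
Year 7: ⌊$25,315 × 150%/10⌋ = $3,797. Book value $21,518.
Year 8: ⌊$21,518 × 150%/10⌋ = $3,227. Book value $18,291.
Year 9: ⌊$18,291 × 150%/10⌋ = $2,743. Book value $15,548.
Accumulated through year 9 = $67,118 − $15,548 = $51,570.

$51,570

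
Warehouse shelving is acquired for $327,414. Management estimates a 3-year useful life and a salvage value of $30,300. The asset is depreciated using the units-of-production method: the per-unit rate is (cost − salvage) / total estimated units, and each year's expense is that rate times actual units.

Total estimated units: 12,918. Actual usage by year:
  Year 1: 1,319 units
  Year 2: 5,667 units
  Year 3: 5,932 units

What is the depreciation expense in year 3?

$136,436

Depreciable base = $327,414 − $30,300 = $297,114.
Rate = $297,114 / 12,918 units = $23 per unit.
Year 1: 1,319 × $23 = $30,337. Book value $297,077.
Year 2: 5,667 × $23 = $130,341. Book value $166,736.
Year 3: 5,932 × $23 = $136,436. Book value $30,300.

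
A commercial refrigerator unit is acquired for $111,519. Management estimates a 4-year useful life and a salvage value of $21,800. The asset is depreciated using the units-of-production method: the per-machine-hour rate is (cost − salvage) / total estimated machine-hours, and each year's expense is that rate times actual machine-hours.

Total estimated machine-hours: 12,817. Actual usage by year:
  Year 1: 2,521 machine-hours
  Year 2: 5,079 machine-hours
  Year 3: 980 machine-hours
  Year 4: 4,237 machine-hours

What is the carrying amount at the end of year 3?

$51,459

Depreciable base = $111,519 − $21,800 = $89,719.
Rate = $89,719 / 12,817 machine-hours = $7 per machine-hour.
Year 1: 2,521 × $7 = $17,647. Book value $93,872.
Year 2: 5,079 × $7 = $35,553. Book value $58,319.
Year 3: 980 × $7 = $6,860. Book value $51,459.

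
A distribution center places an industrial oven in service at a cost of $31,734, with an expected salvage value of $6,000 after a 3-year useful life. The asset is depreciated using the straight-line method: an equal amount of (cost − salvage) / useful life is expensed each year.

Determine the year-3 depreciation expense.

$8,578

Depreciable base = $31,734 − $6,000 = $25,734.
Annual expense = $25,734 / 3 = $8,578.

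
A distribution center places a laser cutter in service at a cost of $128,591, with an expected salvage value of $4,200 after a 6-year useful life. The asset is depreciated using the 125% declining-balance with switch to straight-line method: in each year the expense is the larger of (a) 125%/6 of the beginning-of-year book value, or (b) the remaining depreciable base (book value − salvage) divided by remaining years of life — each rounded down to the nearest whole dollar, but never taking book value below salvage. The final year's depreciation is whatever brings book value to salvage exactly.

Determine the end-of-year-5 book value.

$23,299

Depreciable base = $128,591 − $4,200 = $124,391.
Year 1: DB = ⌊$128,591 × 125%/6⌋ = $26,789; SL = ⌊$124,391/6⌋ = $20,731 → take DB $26,789. Book value $101,802.
Year 2: DB = ⌊$101,802 × 125%/6⌋ = $21,208; SL = ⌊$97,602/5⌋ = $19,520 → take DB $21,208. Book value $80,594.
Year 3: DB = ⌊$80,594 × 125%/6⌋ = $16,790; SL = ⌊$76,394/4⌋ = $19,098 → take SL $19,098. Book value $61,496.
Year 4: DB = ⌊$61,496 × 125%/6⌋ = $12,811; SL = ⌊$57,296/3⌋ = $19,098 → take SL $19,098. Book value $42,398.
Year 5: DB = ⌊$42,398 × 125%/6⌋ = $8,832; SL = ⌊$38,198/2⌋ = $19,099 → take SL $19,099. Book value $23,299.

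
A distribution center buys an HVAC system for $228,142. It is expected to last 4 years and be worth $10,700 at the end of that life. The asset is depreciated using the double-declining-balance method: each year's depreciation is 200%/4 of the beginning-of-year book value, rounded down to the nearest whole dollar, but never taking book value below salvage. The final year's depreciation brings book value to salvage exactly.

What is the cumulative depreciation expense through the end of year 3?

Depreciable base = $228,142 − $10,700 = $217,442.
Year 1: ⌊$228,142 × 200%/4⌋ = $114,071. Book value $114,071.
Year 2: ⌊$114,071 × 200%/4⌋ = $57,035. Book value $57,036.
Year 3: ⌊$57,036 × 200%/4⌋ = $28,518. Book value $28,518.
Accumulated through year 3 = $228,142 − $28,518 = $199,624.

$199,624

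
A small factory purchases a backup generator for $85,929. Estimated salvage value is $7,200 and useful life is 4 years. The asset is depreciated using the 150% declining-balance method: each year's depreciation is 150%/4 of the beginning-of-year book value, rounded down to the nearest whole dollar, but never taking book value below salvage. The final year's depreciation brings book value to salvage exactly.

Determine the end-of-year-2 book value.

Depreciable base = $85,929 − $7,200 = $78,729.
Year 1: ⌊$85,929 × 150%/4⌋ = $32,223. Book value $53,706.
Year 2: ⌊$53,706 × 150%/4⌋ = $20,139. Book value $33,567.

$33,567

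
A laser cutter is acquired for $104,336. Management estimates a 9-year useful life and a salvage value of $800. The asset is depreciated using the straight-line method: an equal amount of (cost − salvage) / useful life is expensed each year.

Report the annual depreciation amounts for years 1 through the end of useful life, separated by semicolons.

$11,504; $11,504; $11,504; $11,504; $11,504; $11,504; $11,504; $11,504; $11,504

Depreciable base = $104,336 − $800 = $103,536.
Annual expense = $103,536 / 9 = $11,504.
End of year 1: book value $92,832.
End of year 2: book value $81,328.
End of year 3: book value $69,824.
End of year 4: book value $58,320.
End of year 5: book value $46,816.
End of year 6: book value $35,312.
End of year 7: book value $23,808.
End of year 8: book value $12,304.
End of year 9: book value $800.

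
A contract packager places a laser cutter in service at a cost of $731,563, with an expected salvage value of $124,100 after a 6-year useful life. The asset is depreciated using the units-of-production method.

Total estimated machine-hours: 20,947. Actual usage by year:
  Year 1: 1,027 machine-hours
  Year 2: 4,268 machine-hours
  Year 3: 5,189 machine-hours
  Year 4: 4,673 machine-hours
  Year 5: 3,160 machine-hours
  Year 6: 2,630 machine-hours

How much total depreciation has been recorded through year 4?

Depreciable base = $731,563 − $124,100 = $607,463.
Rate = $607,463 / 20,947 machine-hours = $29 per machine-hour.
Year 1: 1,027 × $29 = $29,783. Book value $701,780.
Year 2: 4,268 × $29 = $123,772. Book value $578,008.
Year 3: 5,189 × $29 = $150,481. Book value $427,527.
Year 4: 4,673 × $29 = $135,517. Book value $292,010.
Accumulated through year 4 = $731,563 − $292,010 = $439,553.

$439,553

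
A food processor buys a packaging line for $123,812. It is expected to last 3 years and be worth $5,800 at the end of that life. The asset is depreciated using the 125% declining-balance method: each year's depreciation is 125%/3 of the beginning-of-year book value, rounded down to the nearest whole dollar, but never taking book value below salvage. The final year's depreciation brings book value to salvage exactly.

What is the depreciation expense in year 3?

$36,331

Depreciable base = $123,812 − $5,800 = $118,012.
Year 1: ⌊$123,812 × 125%/3⌋ = $51,588. Book value $72,224.
Year 2: ⌊$72,224 × 125%/3⌋ = $30,093. Book value $42,131.
Year 3 (final): $42,131 − $5,800 = $36,331. Book value $5,800.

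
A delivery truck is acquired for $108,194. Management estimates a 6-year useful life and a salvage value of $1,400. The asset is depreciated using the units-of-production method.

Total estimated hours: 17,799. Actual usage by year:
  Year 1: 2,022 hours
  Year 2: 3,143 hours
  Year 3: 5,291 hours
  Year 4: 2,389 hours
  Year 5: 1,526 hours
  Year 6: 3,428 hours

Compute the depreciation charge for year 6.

$20,568

Depreciable base = $108,194 − $1,400 = $106,794.
Rate = $106,794 / 17,799 hours = $6 per hour.
Year 1: 2,022 × $6 = $12,132. Book value $96,062.
Year 2: 3,143 × $6 = $18,858. Book value $77,204.
Year 3: 5,291 × $6 = $31,746. Book value $45,458.
Year 4: 2,389 × $6 = $14,334. Book value $31,124.
Year 5: 1,526 × $6 = $9,156. Book value $21,968.
Year 6: 3,428 × $6 = $20,568. Book value $1,400.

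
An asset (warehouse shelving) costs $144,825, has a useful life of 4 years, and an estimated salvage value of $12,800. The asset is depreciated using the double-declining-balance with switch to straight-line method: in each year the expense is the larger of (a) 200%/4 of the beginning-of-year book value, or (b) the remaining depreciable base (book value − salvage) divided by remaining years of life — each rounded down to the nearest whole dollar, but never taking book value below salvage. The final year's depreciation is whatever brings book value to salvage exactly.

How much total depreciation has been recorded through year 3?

Depreciable base = $144,825 − $12,800 = $132,025.
Year 1: DB = ⌊$144,825 × 200%/4⌋ = $72,412; SL = ⌊$132,025/4⌋ = $33,006 → take DB $72,412. Book value $72,413.
Year 2: DB = ⌊$72,413 × 200%/4⌋ = $36,206; SL = ⌊$59,613/3⌋ = $19,871 → take DB $36,206. Book value $36,207.
Year 3: DB = ⌊$36,207 × 200%/4⌋ = $18,103; SL = ⌊$23,407/2⌋ = $11,703 → take DB $18,103. Book value $18,104.
Accumulated through year 3 = $144,825 − $18,104 = $126,721.

$126,721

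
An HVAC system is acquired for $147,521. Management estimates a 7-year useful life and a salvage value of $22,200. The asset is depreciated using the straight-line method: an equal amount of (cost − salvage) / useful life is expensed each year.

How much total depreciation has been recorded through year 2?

Depreciable base = $147,521 − $22,200 = $125,321.
Annual expense = $125,321 / 7 = $17,903.
End of year 1: book value $129,618.
End of year 2: book value $111,715.
Accumulated through year 2 = $147,521 − $111,715 = $35,806.

$35,806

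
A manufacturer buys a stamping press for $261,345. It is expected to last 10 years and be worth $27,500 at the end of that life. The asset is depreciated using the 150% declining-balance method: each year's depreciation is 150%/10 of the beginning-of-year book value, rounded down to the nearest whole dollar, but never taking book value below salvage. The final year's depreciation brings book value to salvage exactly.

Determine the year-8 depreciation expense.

Depreciable base = $261,345 − $27,500 = $233,845.
Year 1: ⌊$261,345 × 150%/10⌋ = $39,201. Book value $222,144.
Year 2: ⌊$222,144 × 150%/10⌋ = $33,321. Book value $188,823.
Year 3: ⌊$188,823 × 150%/10⌋ = $28,323. Book value $160,500.
Year 4: ⌊$160,500 × 150%/10⌋ = $24,075. Book value $136,425.
Year 5: ⌊$136,425 × 150%/10⌋ = $20,463. Book value $115,962.
Year 6: ⌊$115,962 × 150%/10⌋ = $17,394. Book value $98,568.
Year 7: ⌊$98,568 × 150%/10⌋ = $14,785. Book value $83,783.
Year 8: ⌊$83,783 × 150%/10⌋ = $12,567. Book value $71,216.

$12,567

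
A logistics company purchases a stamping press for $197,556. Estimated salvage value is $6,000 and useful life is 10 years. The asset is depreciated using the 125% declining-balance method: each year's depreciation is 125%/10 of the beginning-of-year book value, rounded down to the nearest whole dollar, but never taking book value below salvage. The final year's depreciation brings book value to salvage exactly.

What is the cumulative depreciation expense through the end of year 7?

$119,974

Depreciable base = $197,556 − $6,000 = $191,556.
Year 1: ⌊$197,556 × 125%/10⌋ = $24,694. Book value $172,862.
Year 2: ⌊$172,862 × 125%/10⌋ = $21,607. Book value $151,255.
Year 3: ⌊$151,255 × 125%/10⌋ = $18,906. Book value $132,349.
Year 4: ⌊$132,349 × 125%/10⌋ = $16,543. Book value $115,806.
Year 5: ⌊$115,806 × 125%/10⌋ = $14,475. Book value $101,331.
Year 6: ⌊$101,331 × 125%/10⌋ = $12,666. Book value $88,665.
Year 7: ⌊$88,665 × 125%/10⌋ = $11,083. Book value $77,582.
Accumulated through year 7 = $197,556 − $77,582 = $119,974.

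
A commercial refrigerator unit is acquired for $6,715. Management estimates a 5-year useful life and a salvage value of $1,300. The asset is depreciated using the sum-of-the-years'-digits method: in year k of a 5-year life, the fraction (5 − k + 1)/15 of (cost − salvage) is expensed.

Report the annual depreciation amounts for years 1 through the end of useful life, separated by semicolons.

Depreciable base = $6,715 − $1,300 = $5,415.
Sum of the years' digits = 5+4+3+2+1 = 15.
Year 1: $5,415 × 5/15 = $1,805. Book value $4,910.
Year 2: $5,415 × 4/15 = $1,444. Book value $3,466.
Year 3: $5,415 × 3/15 = $1,083. Book value $2,383.
Year 4: $5,415 × 2/15 = $722. Book value $1,661.
Year 5: $5,415 × 1/15 = $361. Book value $1,300.

$1,805; $1,444; $1,083; $722; $361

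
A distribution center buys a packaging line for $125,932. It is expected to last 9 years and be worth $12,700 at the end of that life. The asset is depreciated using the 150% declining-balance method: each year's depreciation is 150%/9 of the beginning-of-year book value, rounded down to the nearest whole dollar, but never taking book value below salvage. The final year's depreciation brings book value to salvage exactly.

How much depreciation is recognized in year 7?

$7,029

Depreciable base = $125,932 − $12,700 = $113,232.
Year 1: ⌊$125,932 × 150%/9⌋ = $20,988. Book value $104,944.
Year 2: ⌊$104,944 × 150%/9⌋ = $17,490. Book value $87,454.
Year 3: ⌊$87,454 × 150%/9⌋ = $14,575. Book value $72,879.
Year 4: ⌊$72,879 × 150%/9⌋ = $12,146. Book value $60,733.
Year 5: ⌊$60,733 × 150%/9⌋ = $10,122. Book value $50,611.
Year 6: ⌊$50,611 × 150%/9⌋ = $8,435. Book value $42,176.
Year 7: ⌊$42,176 × 150%/9⌋ = $7,029. Book value $35,147.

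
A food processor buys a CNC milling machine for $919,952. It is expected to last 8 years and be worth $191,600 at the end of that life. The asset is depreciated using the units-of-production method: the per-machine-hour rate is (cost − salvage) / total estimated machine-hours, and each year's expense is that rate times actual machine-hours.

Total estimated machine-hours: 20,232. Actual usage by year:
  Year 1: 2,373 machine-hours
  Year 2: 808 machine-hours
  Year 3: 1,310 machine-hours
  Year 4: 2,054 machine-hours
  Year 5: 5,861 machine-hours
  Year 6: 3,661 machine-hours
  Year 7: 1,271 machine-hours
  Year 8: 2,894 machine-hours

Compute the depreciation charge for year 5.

$210,996

Depreciable base = $919,952 − $191,600 = $728,352.
Rate = $728,352 / 20,232 machine-hours = $36 per machine-hour.
Year 1: 2,373 × $36 = $85,428. Book value $834,524.
Year 2: 808 × $36 = $29,088. Book value $805,436.
Year 3: 1,310 × $36 = $47,160. Book value $758,276.
Year 4: 2,054 × $36 = $73,944. Book value $684,332.
Year 5: 5,861 × $36 = $210,996. Book value $473,336.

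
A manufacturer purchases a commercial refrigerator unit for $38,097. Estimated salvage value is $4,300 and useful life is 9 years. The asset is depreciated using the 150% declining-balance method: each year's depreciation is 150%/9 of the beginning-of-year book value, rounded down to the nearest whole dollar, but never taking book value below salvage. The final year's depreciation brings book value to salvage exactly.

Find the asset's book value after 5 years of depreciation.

Depreciable base = $38,097 − $4,300 = $33,797.
Year 1: ⌊$38,097 × 150%/9⌋ = $6,349. Book value $31,748.
Year 2: ⌊$31,748 × 150%/9⌋ = $5,291. Book value $26,457.
Year 3: ⌊$26,457 × 150%/9⌋ = $4,409. Book value $22,048.
Year 4: ⌊$22,048 × 150%/9⌋ = $3,674. Book value $18,374.
Year 5: ⌊$18,374 × 150%/9⌋ = $3,062. Book value $15,312.

$15,312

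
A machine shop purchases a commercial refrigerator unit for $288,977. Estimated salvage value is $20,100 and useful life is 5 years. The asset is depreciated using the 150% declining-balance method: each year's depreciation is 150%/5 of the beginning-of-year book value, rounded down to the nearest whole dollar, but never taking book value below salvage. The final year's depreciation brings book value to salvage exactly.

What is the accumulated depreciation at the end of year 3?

Depreciable base = $288,977 − $20,100 = $268,877.
Year 1: ⌊$288,977 × 150%/5⌋ = $86,693. Book value $202,284.
Year 2: ⌊$202,284 × 150%/5⌋ = $60,685. Book value $141,599.
Year 3: ⌊$141,599 × 150%/5⌋ = $42,479. Book value $99,120.
Accumulated through year 3 = $288,977 − $99,120 = $189,857.

$189,857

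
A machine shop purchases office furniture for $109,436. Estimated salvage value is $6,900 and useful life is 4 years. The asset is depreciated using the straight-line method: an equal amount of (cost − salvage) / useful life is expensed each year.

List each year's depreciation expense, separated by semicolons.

Depreciable base = $109,436 − $6,900 = $102,536.
Annual expense = $102,536 / 4 = $25,634.
End of year 1: book value $83,802.
End of year 2: book value $58,168.
End of year 3: book value $32,534.
End of year 4: book value $6,900.

$25,634; $25,634; $25,634; $25,634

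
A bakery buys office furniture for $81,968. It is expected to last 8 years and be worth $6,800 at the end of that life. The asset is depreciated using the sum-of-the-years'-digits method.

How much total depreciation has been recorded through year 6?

Depreciable base = $81,968 − $6,800 = $75,168.
Sum of the years' digits = 8+7+6+5+4+3+2+1 = 36.
Year 1: $75,168 × 8/36 = $16,704. Book value $65,264.
Year 2: $75,168 × 7/36 = $14,616. Book value $50,648.
Year 3: $75,168 × 6/36 = $12,528. Book value $38,120.
Year 4: $75,168 × 5/36 = $10,440. Book value $27,680.
Year 5: $75,168 × 4/36 = $8,352. Book value $19,328.
Year 6: $75,168 × 3/36 = $6,264. Book value $13,064.
Accumulated through year 6 = $81,968 − $13,064 = $68,904.

$68,904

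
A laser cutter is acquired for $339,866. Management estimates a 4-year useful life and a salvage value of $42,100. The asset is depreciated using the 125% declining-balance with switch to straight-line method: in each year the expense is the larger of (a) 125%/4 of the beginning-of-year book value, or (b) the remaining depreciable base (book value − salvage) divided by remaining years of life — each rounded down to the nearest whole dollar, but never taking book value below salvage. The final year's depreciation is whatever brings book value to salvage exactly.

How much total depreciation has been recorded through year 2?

$179,226

Depreciable base = $339,866 − $42,100 = $297,766.
Year 1: DB = ⌊$339,866 × 125%/4⌋ = $106,208; SL = ⌊$297,766/4⌋ = $74,441 → take DB $106,208. Book value $233,658.
Year 2: DB = ⌊$233,658 × 125%/4⌋ = $73,018; SL = ⌊$191,558/3⌋ = $63,852 → take DB $73,018. Book value $160,640.
Accumulated through year 2 = $339,866 − $160,640 = $179,226.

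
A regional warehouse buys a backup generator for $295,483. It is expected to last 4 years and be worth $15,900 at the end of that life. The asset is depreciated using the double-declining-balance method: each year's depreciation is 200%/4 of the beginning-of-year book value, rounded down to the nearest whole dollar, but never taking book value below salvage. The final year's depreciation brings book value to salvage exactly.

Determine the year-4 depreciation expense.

Depreciable base = $295,483 − $15,900 = $279,583.
Year 1: ⌊$295,483 × 200%/4⌋ = $147,741. Book value $147,742.
Year 2: ⌊$147,742 × 200%/4⌋ = $73,871. Book value $73,871.
Year 3: ⌊$73,871 × 200%/4⌋ = $36,935. Book value $36,936.
Year 4 (final): $36,936 − $15,900 = $21,036. Book value $15,900.

$21,036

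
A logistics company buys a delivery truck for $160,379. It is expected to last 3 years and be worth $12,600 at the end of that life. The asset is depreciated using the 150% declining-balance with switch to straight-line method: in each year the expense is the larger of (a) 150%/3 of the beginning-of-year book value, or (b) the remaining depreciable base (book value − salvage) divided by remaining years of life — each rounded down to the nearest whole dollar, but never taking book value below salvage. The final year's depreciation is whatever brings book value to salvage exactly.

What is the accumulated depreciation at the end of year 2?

$120,284

Depreciable base = $160,379 − $12,600 = $147,779.
Year 1: DB = ⌊$160,379 × 150%/3⌋ = $80,189; SL = ⌊$147,779/3⌋ = $49,259 → take DB $80,189. Book value $80,190.
Year 2: DB = ⌊$80,190 × 150%/3⌋ = $40,095; SL = ⌊$67,590/2⌋ = $33,795 → take DB $40,095. Book value $40,095.
Accumulated through year 2 = $160,379 − $40,095 = $120,284.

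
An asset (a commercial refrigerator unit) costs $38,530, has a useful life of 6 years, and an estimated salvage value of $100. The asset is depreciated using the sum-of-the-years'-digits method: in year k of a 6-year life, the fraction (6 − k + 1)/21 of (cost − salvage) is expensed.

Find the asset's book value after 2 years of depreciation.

$18,400

Depreciable base = $38,530 − $100 = $38,430.
Sum of the years' digits = 6+5+4+3+2+1 = 21.
Year 1: $38,430 × 6/21 = $10,980. Book value $27,550.
Year 2: $38,430 × 5/21 = $9,150. Book value $18,400.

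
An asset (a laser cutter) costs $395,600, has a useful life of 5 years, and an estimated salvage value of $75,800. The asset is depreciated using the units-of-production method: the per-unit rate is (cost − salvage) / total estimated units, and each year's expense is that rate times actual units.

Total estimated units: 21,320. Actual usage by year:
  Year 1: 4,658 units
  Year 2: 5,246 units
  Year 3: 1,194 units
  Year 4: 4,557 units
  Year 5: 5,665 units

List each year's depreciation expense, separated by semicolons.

Depreciable base = $395,600 − $75,800 = $319,800.
Rate = $319,800 / 21,320 units = $15 per unit.
Year 1: 4,658 × $15 = $69,870. Book value $325,730.
Year 2: 5,246 × $15 = $78,690. Book value $247,040.
Year 3: 1,194 × $15 = $17,910. Book value $229,130.
Year 4: 4,557 × $15 = $68,355. Book value $160,775.
Year 5: 5,665 × $15 = $84,975. Book value $75,800.

$69,870; $78,690; $17,910; $68,355; $84,975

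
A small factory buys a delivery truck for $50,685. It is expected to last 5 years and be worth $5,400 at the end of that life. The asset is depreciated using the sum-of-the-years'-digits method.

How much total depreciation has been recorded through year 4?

Depreciable base = $50,685 − $5,400 = $45,285.
Sum of the years' digits = 5+4+3+2+1 = 15.
Year 1: $45,285 × 5/15 = $15,095. Book value $35,590.
Year 2: $45,285 × 4/15 = $12,076. Book value $23,514.
Year 3: $45,285 × 3/15 = $9,057. Book value $14,457.
Year 4: $45,285 × 2/15 = $6,038. Book value $8,419.
Accumulated through year 4 = $50,685 − $8,419 = $42,266.

$42,266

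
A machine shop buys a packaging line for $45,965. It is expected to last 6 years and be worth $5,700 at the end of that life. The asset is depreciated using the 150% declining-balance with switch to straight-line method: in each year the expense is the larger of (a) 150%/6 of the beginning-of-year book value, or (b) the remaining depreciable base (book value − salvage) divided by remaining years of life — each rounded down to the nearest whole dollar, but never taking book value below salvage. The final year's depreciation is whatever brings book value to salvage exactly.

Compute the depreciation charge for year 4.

$4,848

Depreciable base = $45,965 − $5,700 = $40,265.
Year 1: DB = ⌊$45,965 × 150%/6⌋ = $11,491; SL = ⌊$40,265/6⌋ = $6,710 → take DB $11,491. Book value $34,474.
Year 2: DB = ⌊$34,474 × 150%/6⌋ = $8,618; SL = ⌊$28,774/5⌋ = $5,754 → take DB $8,618. Book value $25,856.
Year 3: DB = ⌊$25,856 × 150%/6⌋ = $6,464; SL = ⌊$20,156/4⌋ = $5,039 → take DB $6,464. Book value $19,392.
Year 4: DB = ⌊$19,392 × 150%/6⌋ = $4,848; SL = ⌊$13,692/3⌋ = $4,564 → take DB $4,848. Book value $14,544.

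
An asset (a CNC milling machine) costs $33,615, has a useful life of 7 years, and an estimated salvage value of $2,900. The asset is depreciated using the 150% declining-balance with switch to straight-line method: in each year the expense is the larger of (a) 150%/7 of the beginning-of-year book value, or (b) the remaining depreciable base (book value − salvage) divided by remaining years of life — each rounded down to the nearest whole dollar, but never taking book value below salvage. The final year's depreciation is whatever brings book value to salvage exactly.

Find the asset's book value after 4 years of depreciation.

$12,812

Depreciable base = $33,615 − $2,900 = $30,715.
Year 1: DB = ⌊$33,615 × 150%/7⌋ = $7,203; SL = ⌊$30,715/7⌋ = $4,387 → take DB $7,203. Book value $26,412.
Year 2: DB = ⌊$26,412 × 150%/7⌋ = $5,659; SL = ⌊$23,512/6⌋ = $3,918 → take DB $5,659. Book value $20,753.
Year 3: DB = ⌊$20,753 × 150%/7⌋ = $4,447; SL = ⌊$17,853/5⌋ = $3,570 → take DB $4,447. Book value $16,306.
Year 4: DB = ⌊$16,306 × 150%/7⌋ = $3,494; SL = ⌊$13,406/4⌋ = $3,351 → take DB $3,494. Book value $12,812.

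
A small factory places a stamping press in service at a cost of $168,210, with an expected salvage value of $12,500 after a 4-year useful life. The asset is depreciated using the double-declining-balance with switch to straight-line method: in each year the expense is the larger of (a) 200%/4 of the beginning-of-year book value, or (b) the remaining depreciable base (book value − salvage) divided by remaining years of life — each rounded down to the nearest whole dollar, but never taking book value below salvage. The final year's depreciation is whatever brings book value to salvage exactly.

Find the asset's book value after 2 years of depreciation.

Depreciable base = $168,210 − $12,500 = $155,710.
Year 1: DB = ⌊$168,210 × 200%/4⌋ = $84,105; SL = ⌊$155,710/4⌋ = $38,927 → take DB $84,105. Book value $84,105.
Year 2: DB = ⌊$84,105 × 200%/4⌋ = $42,052; SL = ⌊$71,605/3⌋ = $23,868 → take DB $42,052. Book value $42,053.

$42,053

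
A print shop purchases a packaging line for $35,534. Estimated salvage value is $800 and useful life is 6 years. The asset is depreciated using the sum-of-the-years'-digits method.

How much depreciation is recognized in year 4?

$4,962

Depreciable base = $35,534 − $800 = $34,734.
Sum of the years' digits = 6+5+4+3+2+1 = 21.
Year 1: $34,734 × 6/21 = $9,924. Book value $25,610.
Year 2: $34,734 × 5/21 = $8,270. Book value $17,340.
Year 3: $34,734 × 4/21 = $6,616. Book value $10,724.
Year 4: $34,734 × 3/21 = $4,962. Book value $5,762.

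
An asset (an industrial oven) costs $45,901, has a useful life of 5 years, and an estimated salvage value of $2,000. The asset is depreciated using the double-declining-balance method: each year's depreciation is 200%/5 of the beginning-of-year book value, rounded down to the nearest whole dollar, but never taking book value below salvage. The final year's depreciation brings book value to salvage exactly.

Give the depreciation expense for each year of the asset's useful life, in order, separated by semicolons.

Depreciable base = $45,901 − $2,000 = $43,901.
Year 1: ⌊$45,901 × 200%/5⌋ = $18,360. Book value $27,541.
Year 2: ⌊$27,541 × 200%/5⌋ = $11,016. Book value $16,525.
Year 3: ⌊$16,525 × 200%/5⌋ = $6,610. Book value $9,915.
Year 4: ⌊$9,915 × 200%/5⌋ = $3,966. Book value $5,949.
Year 5 (final): $5,949 − $2,000 = $3,949. Book value $2,000.

$18,360; $11,016; $6,610; $3,966; $3,949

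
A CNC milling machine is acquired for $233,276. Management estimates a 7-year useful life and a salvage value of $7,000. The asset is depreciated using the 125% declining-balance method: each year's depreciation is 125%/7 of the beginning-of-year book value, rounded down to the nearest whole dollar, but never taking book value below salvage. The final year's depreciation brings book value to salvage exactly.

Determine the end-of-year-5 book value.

$87,243

Depreciable base = $233,276 − $7,000 = $226,276.
Year 1: ⌊$233,276 × 125%/7⌋ = $41,656. Book value $191,620.
Year 2: ⌊$191,620 × 125%/7⌋ = $34,217. Book value $157,403.
Year 3: ⌊$157,403 × 125%/7⌋ = $28,107. Book value $129,296.
Year 4: ⌊$129,296 × 125%/7⌋ = $23,088. Book value $106,208.
Year 5: ⌊$106,208 × 125%/7⌋ = $18,965. Book value $87,243.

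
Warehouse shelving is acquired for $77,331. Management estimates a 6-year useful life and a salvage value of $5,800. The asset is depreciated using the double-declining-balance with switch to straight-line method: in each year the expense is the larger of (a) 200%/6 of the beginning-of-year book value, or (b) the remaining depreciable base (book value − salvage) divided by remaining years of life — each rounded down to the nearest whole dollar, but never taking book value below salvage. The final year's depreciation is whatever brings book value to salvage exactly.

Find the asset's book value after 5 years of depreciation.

Depreciable base = $77,331 − $5,800 = $71,531.
Year 1: DB = ⌊$77,331 × 200%/6⌋ = $25,777; SL = ⌊$71,531/6⌋ = $11,921 → take DB $25,777. Book value $51,554.
Year 2: DB = ⌊$51,554 × 200%/6⌋ = $17,184; SL = ⌊$45,754/5⌋ = $9,150 → take DB $17,184. Book value $34,370.
Year 3: DB = ⌊$34,370 × 200%/6⌋ = $11,456; SL = ⌊$28,570/4⌋ = $7,142 → take DB $11,456. Book value $22,914.
Year 4: DB = ⌊$22,914 × 200%/6⌋ = $7,638; SL = ⌊$17,114/3⌋ = $5,704 → take DB $7,638. Book value $15,276.
Year 5: DB = ⌊$15,276 × 200%/6⌋ = $5,092; SL = ⌊$9,476/2⌋ = $4,738 → take DB $5,092. Book value $10,184.

$10,184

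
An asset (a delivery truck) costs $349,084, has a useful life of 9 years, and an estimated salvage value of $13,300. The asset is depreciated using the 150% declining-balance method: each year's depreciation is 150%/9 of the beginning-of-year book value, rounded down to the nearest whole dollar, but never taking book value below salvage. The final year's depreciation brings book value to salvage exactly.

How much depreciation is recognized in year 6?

Depreciable base = $349,084 − $13,300 = $335,784.
Year 1: ⌊$349,084 × 150%/9⌋ = $58,180. Book value $290,904.
Year 2: ⌊$290,904 × 150%/9⌋ = $48,484. Book value $242,420.
Year 3: ⌊$242,420 × 150%/9⌋ = $40,403. Book value $202,017.
Year 4: ⌊$202,017 × 150%/9⌋ = $33,669. Book value $168,348.
Year 5: ⌊$168,348 × 150%/9⌋ = $28,058. Book value $140,290.
Year 6: ⌊$140,290 × 150%/9⌋ = $23,381. Book value $116,909.

$23,381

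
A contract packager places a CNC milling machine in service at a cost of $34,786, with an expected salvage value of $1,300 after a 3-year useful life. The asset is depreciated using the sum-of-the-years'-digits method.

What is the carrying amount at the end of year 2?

Depreciable base = $34,786 − $1,300 = $33,486.
Sum of the years' digits = 3+2+1 = 6.
Year 1: $33,486 × 3/6 = $16,743. Book value $18,043.
Year 2: $33,486 × 2/6 = $11,162. Book value $6,881.

$6,881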